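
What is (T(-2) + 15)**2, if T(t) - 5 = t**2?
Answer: 576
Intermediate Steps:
T(t) = 5 + t**2
(T(-2) + 15)**2 = ((5 + (-2)**2) + 15)**2 = ((5 + 4) + 15)**2 = (9 + 15)**2 = 24**2 = 576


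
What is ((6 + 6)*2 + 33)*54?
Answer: 3078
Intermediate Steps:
((6 + 6)*2 + 33)*54 = (12*2 + 33)*54 = (24 + 33)*54 = 57*54 = 3078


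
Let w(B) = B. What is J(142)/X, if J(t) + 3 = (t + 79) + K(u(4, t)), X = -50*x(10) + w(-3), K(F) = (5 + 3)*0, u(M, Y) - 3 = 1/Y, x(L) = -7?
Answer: 218/347 ≈ 0.62824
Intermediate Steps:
u(M, Y) = 3 + 1/Y
K(F) = 0 (K(F) = 8*0 = 0)
X = 347 (X = -50*(-7) - 3 = 350 - 3 = 347)
J(t) = 76 + t (J(t) = -3 + ((t + 79) + 0) = -3 + ((79 + t) + 0) = -3 + (79 + t) = 76 + t)
J(142)/X = (76 + 142)/347 = 218*(1/347) = 218/347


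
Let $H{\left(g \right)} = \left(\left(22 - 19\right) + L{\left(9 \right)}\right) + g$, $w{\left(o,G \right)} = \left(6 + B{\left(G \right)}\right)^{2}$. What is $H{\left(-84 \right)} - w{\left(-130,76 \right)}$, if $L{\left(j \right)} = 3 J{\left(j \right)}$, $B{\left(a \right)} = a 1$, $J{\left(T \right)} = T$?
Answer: $-6778$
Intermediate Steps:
$B{\left(a \right)} = a$
$L{\left(j \right)} = 3 j$
$w{\left(o,G \right)} = \left(6 + G\right)^{2}$
$H{\left(g \right)} = 30 + g$ ($H{\left(g \right)} = \left(\left(22 - 19\right) + 3 \cdot 9\right) + g = \left(3 + 27\right) + g = 30 + g$)
$H{\left(-84 \right)} - w{\left(-130,76 \right)} = \left(30 - 84\right) - \left(6 + 76\right)^{2} = -54 - 82^{2} = -54 - 6724 = -6778$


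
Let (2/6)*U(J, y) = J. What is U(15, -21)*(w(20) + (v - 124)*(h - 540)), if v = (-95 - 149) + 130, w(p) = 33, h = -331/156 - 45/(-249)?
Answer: 12528644235/2158 ≈ 5.8057e+6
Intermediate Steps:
h = -25133/12948 (h = -331*1/156 - 45*(-1/249) = -331/156 + 15/83 = -25133/12948 ≈ -1.9411)
U(J, y) = 3*J
v = -114 (v = -244 + 130 = -114)
U(15, -21)*(w(20) + (v - 124)*(h - 540)) = (3*15)*(33 + (-114 - 124)*(-25133/12948 - 540)) = 45*(33 - 238*(-7017053/12948)) = 45*(33 + 835029307/6474) = 45*(835242949/6474) = 12528644235/2158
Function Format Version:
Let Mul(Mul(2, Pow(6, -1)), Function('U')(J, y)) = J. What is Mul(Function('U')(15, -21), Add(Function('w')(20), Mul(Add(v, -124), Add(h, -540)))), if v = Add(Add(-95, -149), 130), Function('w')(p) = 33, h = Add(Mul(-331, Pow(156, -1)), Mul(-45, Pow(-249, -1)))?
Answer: Rational(12528644235, 2158) ≈ 5.8057e+6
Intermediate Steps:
h = Rational(-25133, 12948) (h = Add(Mul(-331, Rational(1, 156)), Mul(-45, Rational(-1, 249))) = Add(Rational(-331, 156), Rational(15, 83)) = Rational(-25133, 12948) ≈ -1.9411)
Function('U')(J, y) = Mul(3, J)
v = -114 (v = Add(-244, 130) = -114)
Mul(Function('U')(15, -21), Add(Function('w')(20), Mul(Add(v, -124), Add(h, -540)))) = Mul(Mul(3, 15), Add(33, Mul(Add(-114, -124), Add(Rational(-25133, 12948), -540)))) = Mul(45, Add(33, Mul(-238, Rational(-7017053, 12948)))) = Mul(45, Add(33, Rational(835029307, 6474))) = Mul(45, Rational(835242949, 6474)) = Rational(12528644235, 2158)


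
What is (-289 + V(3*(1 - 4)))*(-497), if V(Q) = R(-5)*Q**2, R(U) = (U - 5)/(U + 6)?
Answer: 546203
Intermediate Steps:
R(U) = (-5 + U)/(6 + U)
V(Q) = -10*Q**2 (V(Q) = ((-5 - 5)/(6 - 5))*Q**2 = (-10/1)*Q**2 = (1*(-10))*Q**2 = -10*Q**2)
(-289 + V(3*(1 - 4)))*(-497) = (-289 - 10*9*(1 - 4)**2)*(-497) = (-289 - 10*(3*(-3))**2)*(-497) = (-289 - 10*(-9)**2)*(-497) = (-289 - 10*81)*(-497) = (-289 - 810)*(-497) = -1099*(-497) = 546203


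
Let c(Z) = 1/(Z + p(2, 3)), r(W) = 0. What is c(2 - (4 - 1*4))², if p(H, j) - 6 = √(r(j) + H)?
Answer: (8 + √2)⁻² ≈ 0.011283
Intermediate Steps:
p(H, j) = 6 + √H (p(H, j) = 6 + √(0 + H) = 6 + √H)
c(Z) = 1/(6 + Z + √2) (c(Z) = 1/(Z + (6 + √2)) = 1/(6 + Z + √2))
c(2 - (4 - 1*4))² = (1/(6 + (2 - (4 - 1*4)) + √2))² = (1/(6 + (2 - (4 - 4)) + √2))² = (1/(6 + (2 - 1*0) + √2))² = (1/(6 + (2 + 0) + √2))² = (1/(6 + 2 + √2))² = (1/(8 + √2))² = (8 + √2)⁻²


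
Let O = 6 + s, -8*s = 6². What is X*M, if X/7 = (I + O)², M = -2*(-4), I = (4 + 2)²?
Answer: 78750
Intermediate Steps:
s = -9/2 (s = -⅛*6² = -⅛*36 = -9/2 ≈ -4.5000)
O = 3/2 (O = 6 - 9/2 = 3/2 ≈ 1.5000)
I = 36 (I = 6² = 36)
M = 8
X = 39375/4 (X = 7*(36 + 3/2)² = 7*(75/2)² = 7*(5625/4) = 39375/4 ≈ 9843.8)
X*M = (39375/4)*8 = 78750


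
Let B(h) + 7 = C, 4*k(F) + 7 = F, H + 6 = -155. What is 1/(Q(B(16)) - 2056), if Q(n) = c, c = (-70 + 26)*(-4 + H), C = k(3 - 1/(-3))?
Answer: 1/5204 ≈ 0.00019216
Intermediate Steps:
H = -161 (H = -6 - 155 = -161)
k(F) = -7/4 + F/4
C = -11/12 (C = -7/4 + (3 - 1/(-3))/4 = -7/4 + (3 - 1*(-⅓))/4 = -7/4 + (3 + ⅓)/4 = -7/4 + (¼)*(10/3) = -7/4 + ⅚ = -11/12 ≈ -0.91667)
B(h) = -95/12 (B(h) = -7 - 11/12 = -95/12)
c = 7260 (c = (-70 + 26)*(-4 - 161) = -44*(-165) = 7260)
Q(n) = 7260
1/(Q(B(16)) - 2056) = 1/(7260 - 2056) = 1/5204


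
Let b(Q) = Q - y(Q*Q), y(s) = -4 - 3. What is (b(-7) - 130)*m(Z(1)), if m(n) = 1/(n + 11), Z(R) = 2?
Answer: -10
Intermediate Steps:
y(s) = -7
b(Q) = 7 + Q (b(Q) = Q - 1*(-7) = Q + 7 = 7 + Q)
m(n) = 1/(11 + n)
(b(-7) - 130)*m(Z(1)) = ((7 - 7) - 130)/(11 + 2) = (0 - 130)/13 = -130*1/13 = -10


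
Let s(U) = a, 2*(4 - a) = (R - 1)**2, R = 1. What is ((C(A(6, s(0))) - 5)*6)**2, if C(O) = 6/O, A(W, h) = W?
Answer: 576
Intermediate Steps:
a = 4 (a = 4 - (1 - 1)**2/2 = 4 - 1/2*0**2 = 4 - 1/2*0 = 4 + 0 = 4)
s(U) = 4
((C(A(6, s(0))) - 5)*6)**2 = ((6/6 - 5)*6)**2 = ((6*(1/6) - 5)*6)**2 = ((1 - 5)*6)**2 = (-4*6)**2 = (-24)**2 = 576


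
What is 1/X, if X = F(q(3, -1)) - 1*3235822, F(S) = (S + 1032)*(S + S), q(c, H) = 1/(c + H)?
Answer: -2/6469579 ≈ -3.0914e-7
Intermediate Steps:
q(c, H) = 1/(H + c)
F(S) = 2*S*(1032 + S) (F(S) = (1032 + S)*(2*S) = 2*S*(1032 + S))
X = -6469579/2 (X = 2*(1032 + 1/(-1 + 3))/(-1 + 3) - 1*3235822 = 2*(1032 + 1/2)/2 - 3235822 = 2*(1/2)*(1032 + 1/2) - 3235822 = 2*(1/2)*(2065/2) - 3235822 = 2065/2 - 3235822 = -6469579/2 ≈ -3.2348e+6)
1/X = 1/(-6469579/2) = -2/6469579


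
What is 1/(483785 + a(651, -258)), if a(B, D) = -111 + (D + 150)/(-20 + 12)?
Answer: 2/967375 ≈ 2.0674e-6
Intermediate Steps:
a(B, D) = -519/4 - D/8 (a(B, D) = -111 + (150 + D)/(-8) = -111 + (150 + D)*(-⅛) = -111 + (-75/4 - D/8) = -519/4 - D/8)
1/(483785 + a(651, -258)) = 1/(483785 + (-519/4 - ⅛*(-258))) = 1/(483785 + (-519/4 + 129/4)) = 1/(483785 - 195/2) = 1/(967375/2) = 2/967375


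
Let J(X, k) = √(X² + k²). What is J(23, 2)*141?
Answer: 141*√533 ≈ 3255.2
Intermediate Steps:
J(23, 2)*141 = √(23² + 2²)*141 = √(529 + 4)*141 = √533*141 = 141*√533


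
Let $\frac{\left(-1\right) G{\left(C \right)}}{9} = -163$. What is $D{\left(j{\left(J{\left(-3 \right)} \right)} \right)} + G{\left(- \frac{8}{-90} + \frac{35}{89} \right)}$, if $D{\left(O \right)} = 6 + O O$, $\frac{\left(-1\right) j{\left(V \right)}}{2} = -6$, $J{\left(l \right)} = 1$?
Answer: $1617$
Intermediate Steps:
$G{\left(C \right)} = 1467$ ($G{\left(C \right)} = \left(-9\right) \left(-163\right) = 1467$)
$j{\left(V \right)} = 12$ ($j{\left(V \right)} = \left(-2\right) \left(-6\right) = 12$)
$D{\left(O \right)} = 6 + O^{2}$
$D{\left(j{\left(J{\left(-3 \right)} \right)} \right)} + G{\left(- \frac{8}{-90} + \frac{35}{89} \right)} = \left(6 + 12^{2}\right) + 1467 = \left(6 + 144\right) + 1467 = 150 + 1467 = 1617$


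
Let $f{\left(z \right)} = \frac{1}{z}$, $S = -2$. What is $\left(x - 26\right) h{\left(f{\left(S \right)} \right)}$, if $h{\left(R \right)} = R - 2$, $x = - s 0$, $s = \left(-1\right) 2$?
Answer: $65$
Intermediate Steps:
$s = -2$
$x = 0$ ($x = \left(-1\right) \left(-2\right) 0 = 2 \cdot 0 = 0$)
$h{\left(R \right)} = -2 + R$ ($h{\left(R \right)} = R - 2 = -2 + R$)
$\left(x - 26\right) h{\left(f{\left(S \right)} \right)} = \left(0 - 26\right) \left(-2 + \frac{1}{-2}\right) = - 26 \left(-2 - \frac{1}{2}\right) = \left(-26\right) \left(- \frac{5}{2}\right) = 65$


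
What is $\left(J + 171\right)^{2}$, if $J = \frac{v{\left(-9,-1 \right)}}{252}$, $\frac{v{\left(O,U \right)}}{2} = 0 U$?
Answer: $29241$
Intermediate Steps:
$v{\left(O,U \right)} = 0$ ($v{\left(O,U \right)} = 2 \cdot 0 U = 2 \cdot 0 = 0$)
$J = 0$ ($J = \frac{0}{252} = 0 \cdot \frac{1}{252} = 0$)
$\left(J + 171\right)^{2} = \left(0 + 171\right)^{2} = 171^{2} = 29241$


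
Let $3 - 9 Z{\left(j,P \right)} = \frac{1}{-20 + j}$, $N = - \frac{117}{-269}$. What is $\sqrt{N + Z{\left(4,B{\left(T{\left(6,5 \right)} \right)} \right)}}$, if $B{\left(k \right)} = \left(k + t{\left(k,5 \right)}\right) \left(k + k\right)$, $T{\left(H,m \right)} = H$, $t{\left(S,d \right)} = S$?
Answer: $\frac{\sqrt{8077801}}{3228} \approx 0.88047$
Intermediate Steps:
$N = \frac{117}{269}$ ($N = \left(-117\right) \left(- \frac{1}{269}\right) = \frac{117}{269} \approx 0.43494$)
$B{\left(k \right)} = 4 k^{2}$ ($B{\left(k \right)} = \left(k + k\right) \left(k + k\right) = 2 k 2 k = 4 k^{2}$)
$Z{\left(j,P \right)} = \frac{1}{3} - \frac{1}{9 \left(-20 + j\right)}$
$\sqrt{N + Z{\left(4,B{\left(T{\left(6,5 \right)} \right)} \right)}} = \sqrt{\frac{117}{269} + \frac{-61 + 3 \cdot 4}{9 \left(-20 + 4\right)}} = \sqrt{\frac{117}{269} + \frac{-61 + 12}{9 \left(-16\right)}} = \sqrt{\frac{117}{269} + \frac{1}{9} \left(- \frac{1}{16}\right) \left(-49\right)} = \sqrt{\frac{117}{269} + \frac{49}{144}} = \sqrt{\frac{30029}{38736}} = \frac{\sqrt{8077801}}{3228}$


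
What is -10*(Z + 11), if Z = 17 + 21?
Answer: -490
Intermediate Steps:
Z = 38
-10*(Z + 11) = -10*(38 + 11) = -10*49 = -490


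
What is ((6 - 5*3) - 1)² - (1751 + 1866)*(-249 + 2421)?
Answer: -7856024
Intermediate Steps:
((6 - 5*3) - 1)² - (1751 + 1866)*(-249 + 2421) = ((6 - 15) - 1)² - 3617*2172 = (-9 - 1)² - 1*7856124 = (-10)² - 7856124 = 100 - 7856124 = -7856024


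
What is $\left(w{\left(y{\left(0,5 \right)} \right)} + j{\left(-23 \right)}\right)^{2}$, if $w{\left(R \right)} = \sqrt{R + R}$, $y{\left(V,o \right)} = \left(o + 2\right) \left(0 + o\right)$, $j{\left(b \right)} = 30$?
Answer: $\left(30 + \sqrt{70}\right)^{2} \approx 1472.0$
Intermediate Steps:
$y{\left(V,o \right)} = o \left(2 + o\right)$ ($y{\left(V,o \right)} = \left(2 + o\right) o = o \left(2 + o\right)$)
$w{\left(R \right)} = \sqrt{2} \sqrt{R}$ ($w{\left(R \right)} = \sqrt{2 R} = \sqrt{2} \sqrt{R}$)
$\left(w{\left(y{\left(0,5 \right)} \right)} + j{\left(-23 \right)}\right)^{2} = \left(\sqrt{2} \sqrt{5 \left(2 + 5\right)} + 30\right)^{2} = \left(\sqrt{2} \sqrt{5 \cdot 7} + 30\right)^{2} = \left(\sqrt{2} \sqrt{35} + 30\right)^{2} = \left(\sqrt{70} + 30\right)^{2} = \left(30 + \sqrt{70}\right)^{2}$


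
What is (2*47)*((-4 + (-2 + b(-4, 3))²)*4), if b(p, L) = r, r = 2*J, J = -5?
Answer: 52640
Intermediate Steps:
r = -10 (r = 2*(-5) = -10)
b(p, L) = -10
(2*47)*((-4 + (-2 + b(-4, 3))²)*4) = (2*47)*((-4 + (-2 - 10)²)*4) = 94*((-4 + (-12)²)*4) = 94*((-4 + 144)*4) = 94*(140*4) = 94*560 = 52640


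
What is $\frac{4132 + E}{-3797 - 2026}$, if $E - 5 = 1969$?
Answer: $- \frac{6106}{5823} \approx -1.0486$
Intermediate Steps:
$E = 1974$ ($E = 5 + 1969 = 1974$)
$\frac{4132 + E}{-3797 - 2026} = \frac{4132 + 1974}{-3797 - 2026} = \frac{6106}{-5823} = 6106 \left(- \frac{1}{5823}\right) = - \frac{6106}{5823}$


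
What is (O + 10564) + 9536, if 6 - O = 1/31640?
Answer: 636153839/31640 ≈ 20106.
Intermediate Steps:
O = 189839/31640 (O = 6 - 1/31640 = 189839/31640 ≈ 6.0000)
(O + 10564) + 9536 = (189839/31640 + 10564) + 9536 = 334434799/31640 + 9536 = 636153839/31640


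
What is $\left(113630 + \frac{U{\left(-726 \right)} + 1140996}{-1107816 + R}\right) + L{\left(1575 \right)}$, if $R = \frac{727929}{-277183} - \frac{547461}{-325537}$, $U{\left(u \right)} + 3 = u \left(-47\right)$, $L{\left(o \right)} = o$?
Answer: $\frac{3838672187746411828755}{33320667788636882} \approx 1.152 \cdot 10^{5}$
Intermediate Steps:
$U{\left(u \right)} = -3 - 47 u$ ($U{\left(u \right)} = -3 + u \left(-47\right) = -3 - 47 u$)
$R = - \frac{85220940510}{90233322271}$ ($R = 727929 \left(- \frac{1}{277183}\right) - - \frac{547461}{325537} = - \frac{727929}{277183} + \frac{547461}{325537} = - \frac{85220940510}{90233322271} \approx -0.94445$)
$\left(113630 + \frac{U{\left(-726 \right)} + 1140996}{-1107816 + R}\right) + L{\left(1575 \right)} = \left(113630 + \frac{\left(-3 - -34122\right) + 1140996}{-1107816 - \frac{85220940510}{90233322271}}\right) + 1575 = \left(113630 + \frac{\left(-3 + 34122\right) + 1140996}{- \frac{99962003365910646}{90233322271}}\right) + 1575 = \left(113630 + \left(34119 + 1140996\right) \left(- \frac{90233322271}{99962003365910646}\right)\right) + 1575 = \left(113630 + 1175115 \left(- \frac{90233322271}{99962003365910646}\right)\right) + 1575 = \left(113630 - \frac{35344843500162055}{33320667788636882}\right) + 1575 = \frac{3786192135979308739605}{33320667788636882} + 1575 = \frac{3838672187746411828755}{33320667788636882}$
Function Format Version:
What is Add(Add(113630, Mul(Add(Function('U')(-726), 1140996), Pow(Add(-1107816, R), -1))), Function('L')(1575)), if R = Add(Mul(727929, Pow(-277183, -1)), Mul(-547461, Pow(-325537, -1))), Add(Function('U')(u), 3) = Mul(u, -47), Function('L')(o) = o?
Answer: Rational(3838672187746411828755, 33320667788636882) ≈ 1.1520e+5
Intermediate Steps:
Function('U')(u) = Add(-3, Mul(-47, u)) (Function('U')(u) = Add(-3, Mul(u, -47)) = Add(-3, Mul(-47, u)))
R = Rational(-85220940510, 90233322271) (R = Add(Mul(727929, Rational(-1, 277183)), Mul(-547461, Rational(-1, 325537))) = Add(Rational(-727929, 277183), Rational(547461, 325537)) = Rational(-85220940510, 90233322271) ≈ -0.94445)
Add(Add(113630, Mul(Add(Function('U')(-726), 1140996), Pow(Add(-1107816, R), -1))), Function('L')(1575)) = Add(Add(113630, Mul(Add(Add(-3, Mul(-47, -726)), 1140996), Pow(Add(-1107816, Rational(-85220940510, 90233322271)), -1))), 1575) = Add(Add(113630, Mul(Add(Add(-3, 34122), 1140996), Pow(Rational(-99962003365910646, 90233322271), -1))), 1575) = Add(Add(113630, Mul(Add(34119, 1140996), Rational(-90233322271, 99962003365910646))), 1575) = Add(Add(113630, Mul(1175115, Rational(-90233322271, 99962003365910646))), 1575) = Add(Add(113630, Rational(-35344843500162055, 33320667788636882)), 1575) = Add(Rational(3786192135979308739605, 33320667788636882), 1575) = Rational(3838672187746411828755, 33320667788636882)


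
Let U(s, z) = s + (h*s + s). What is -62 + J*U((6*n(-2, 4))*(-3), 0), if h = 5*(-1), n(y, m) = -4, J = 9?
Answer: -2006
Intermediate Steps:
h = -5
U(s, z) = -3*s (U(s, z) = s + (-5*s + s) = s - 4*s = -3*s)
-62 + J*U((6*n(-2, 4))*(-3), 0) = -62 + 9*(-3*6*(-4)*(-3)) = -62 + 9*(-(-72)*(-3)) = -62 + 9*(-3*72) = -62 + 9*(-216) = -62 - 1944 = -2006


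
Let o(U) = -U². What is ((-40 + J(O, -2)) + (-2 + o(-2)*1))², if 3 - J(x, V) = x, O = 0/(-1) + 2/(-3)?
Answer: 16129/9 ≈ 1792.1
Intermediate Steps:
O = -⅔ (O = 0*(-1) + 2*(-⅓) = 0 - ⅔ = -⅔ ≈ -0.66667)
J(x, V) = 3 - x
((-40 + J(O, -2)) + (-2 + o(-2)*1))² = ((-40 + (3 - 1*(-⅔))) + (-2 - 1*(-2)²*1))² = ((-40 + (3 + ⅔)) + (-2 - 1*4*1))² = ((-40 + 11/3) + (-2 - 4*1))² = (-109/3 + (-2 - 4))² = (-109/3 - 6)² = (-127/3)² = 16129/9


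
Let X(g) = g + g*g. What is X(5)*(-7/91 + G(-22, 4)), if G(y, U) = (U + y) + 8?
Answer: -3930/13 ≈ -302.31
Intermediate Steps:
X(g) = g + g²
G(y, U) = 8 + U + y
X(5)*(-7/91 + G(-22, 4)) = (5*(1 + 5))*(-7/91 + (8 + 4 - 22)) = (5*6)*(-7*1/91 - 10) = 30*(-1/13 - 10) = 30*(-131/13) = -3930/13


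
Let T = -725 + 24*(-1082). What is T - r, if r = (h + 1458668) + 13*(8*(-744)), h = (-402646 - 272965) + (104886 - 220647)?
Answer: -616613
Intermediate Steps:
h = -791372 (h = -675611 - 115761 = -791372)
T = -26693 (T = -725 - 25968 = -26693)
r = 589920 (r = (-791372 + 1458668) + 13*(8*(-744)) = 667296 + 13*(-5952) = 667296 - 77376 = 589920)
T - r = -26693 - 1*589920 = -26693 - 589920 = -616613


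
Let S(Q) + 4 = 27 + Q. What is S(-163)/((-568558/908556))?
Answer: 63598920/284279 ≈ 223.72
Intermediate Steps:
S(Q) = 23 + Q (S(Q) = -4 + (27 + Q) = 23 + Q)
S(-163)/((-568558/908556)) = (23 - 163)/((-568558/908556)) = -140/((-568558*1/908556)) = -140/(-284279/454278) = -140*(-454278/284279) = 63598920/284279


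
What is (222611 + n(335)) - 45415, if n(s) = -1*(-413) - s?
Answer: 177274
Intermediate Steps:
n(s) = 413 - s
(222611 + n(335)) - 45415 = (222611 + (413 - 1*335)) - 45415 = (222611 + (413 - 335)) - 45415 = (222611 + 78) - 45415 = 222689 - 45415 = 177274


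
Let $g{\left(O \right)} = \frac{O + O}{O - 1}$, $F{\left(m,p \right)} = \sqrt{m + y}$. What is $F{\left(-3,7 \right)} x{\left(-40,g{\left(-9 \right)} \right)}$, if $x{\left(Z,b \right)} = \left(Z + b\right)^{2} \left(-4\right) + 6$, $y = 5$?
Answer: $- \frac{145774 \sqrt{2}}{25} \approx -8246.2$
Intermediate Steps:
$F{\left(m,p \right)} = \sqrt{5 + m}$ ($F{\left(m,p \right)} = \sqrt{m + 5} = \sqrt{5 + m}$)
$g{\left(O \right)} = \frac{2 O}{-1 + O}$
$x{\left(Z,b \right)} = 6 - 4 \left(Z + b\right)^{2}$ ($x{\left(Z,b \right)} = - 4 \left(Z + b\right)^{2} + 6 = 6 - 4 \left(Z + b\right)^{2}$)
$F{\left(-3,7 \right)} x{\left(-40,g{\left(-9 \right)} \right)} = \sqrt{5 - 3} \left(6 - 4 \left(-40 + 2 \left(-9\right) \frac{1}{-1 - 9}\right)^{2}\right) = \sqrt{2} \left(6 - 4 \left(-40 + 2 \left(-9\right) \frac{1}{-10}\right)^{2}\right) = \sqrt{2} \left(6 - 4 \left(-40 + 2 \left(-9\right) \left(- \frac{1}{10}\right)\right)^{2}\right) = \sqrt{2} \left(6 - 4 \left(-40 + \frac{9}{5}\right)^{2}\right) = \sqrt{2} \left(6 - 4 \left(- \frac{191}{5}\right)^{2}\right) = \sqrt{2} \left(6 - \frac{145924}{25}\right) = \sqrt{2} \left(- \frac{145774}{25}\right) = - \frac{145774 \sqrt{2}}{25}$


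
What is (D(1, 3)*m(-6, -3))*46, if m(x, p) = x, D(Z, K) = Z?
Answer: -276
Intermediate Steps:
(D(1, 3)*m(-6, -3))*46 = (1*(-6))*46 = -6*46 = -276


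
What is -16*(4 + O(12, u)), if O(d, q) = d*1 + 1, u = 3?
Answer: -272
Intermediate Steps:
O(d, q) = 1 + d (O(d, q) = d + 1 = 1 + d)
-16*(4 + O(12, u)) = -16*(4 + (1 + 12)) = -16*(4 + 13) = -16*17 = -272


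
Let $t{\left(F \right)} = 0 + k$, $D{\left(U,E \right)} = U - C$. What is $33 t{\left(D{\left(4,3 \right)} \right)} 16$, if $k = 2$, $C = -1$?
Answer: $1056$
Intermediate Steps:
$D{\left(U,E \right)} = 1 + U$ ($D{\left(U,E \right)} = U - -1 = U + 1 = 1 + U$)
$t{\left(F \right)} = 2$ ($t{\left(F \right)} = 0 + 2 = 2$)
$33 t{\left(D{\left(4,3 \right)} \right)} 16 = 33 \cdot 2 \cdot 16 = 66 \cdot 16 = 1056$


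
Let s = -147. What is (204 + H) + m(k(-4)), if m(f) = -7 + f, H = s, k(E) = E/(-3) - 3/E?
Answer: 625/12 ≈ 52.083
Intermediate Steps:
k(E) = -3/E - E/3 (k(E) = E*(-⅓) - 3/E = -E/3 - 3/E = -3/E - E/3)
H = -147
(204 + H) + m(k(-4)) = (204 - 147) + (-7 + (-3/(-4) - ⅓*(-4))) = 57 + (-7 + (-3*(-¼) + 4/3)) = 57 + (-7 + (¾ + 4/3)) = 57 + (-7 + 25/12) = 57 - 59/12 = 625/12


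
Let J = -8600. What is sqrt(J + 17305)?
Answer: sqrt(8705) ≈ 93.301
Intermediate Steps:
sqrt(J + 17305) = sqrt(-8600 + 17305) = sqrt(8705)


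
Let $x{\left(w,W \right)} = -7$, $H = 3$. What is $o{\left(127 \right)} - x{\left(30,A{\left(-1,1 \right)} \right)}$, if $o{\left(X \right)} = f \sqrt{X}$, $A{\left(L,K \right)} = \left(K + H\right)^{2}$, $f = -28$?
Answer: $7 - 28 \sqrt{127} \approx -308.54$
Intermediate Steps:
$A{\left(L,K \right)} = \left(3 + K\right)^{2}$ ($A{\left(L,K \right)} = \left(K + 3\right)^{2} = \left(3 + K\right)^{2}$)
$o{\left(X \right)} = - 28 \sqrt{X}$
$o{\left(127 \right)} - x{\left(30,A{\left(-1,1 \right)} \right)} = - 28 \sqrt{127} - -7 = - 28 \sqrt{127} + 7 = 7 - 28 \sqrt{127}$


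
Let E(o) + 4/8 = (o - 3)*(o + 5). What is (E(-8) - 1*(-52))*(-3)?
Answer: -507/2 ≈ -253.50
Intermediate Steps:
E(o) = -½ + (-3 + o)*(5 + o) (E(o) = -½ + (o - 3)*(o + 5) = -½ + (-3 + o)*(5 + o))
(E(-8) - 1*(-52))*(-3) = ((-31/2 + (-8)² + 2*(-8)) - 1*(-52))*(-3) = ((-31/2 + 64 - 16) + 52)*(-3) = (65/2 + 52)*(-3) = (169/2)*(-3) = -507/2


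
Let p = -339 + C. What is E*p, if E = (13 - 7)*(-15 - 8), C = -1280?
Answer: 223422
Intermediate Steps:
E = -138 (E = 6*(-23) = -138)
p = -1619 (p = -339 - 1280 = -1619)
E*p = -138*(-1619) = 223422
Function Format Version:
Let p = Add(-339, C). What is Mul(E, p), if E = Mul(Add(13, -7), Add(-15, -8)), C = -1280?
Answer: 223422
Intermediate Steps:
E = -138 (E = Mul(6, -23) = -138)
p = -1619 (p = Add(-339, -1280) = -1619)
Mul(E, p) = Mul(-138, -1619) = 223422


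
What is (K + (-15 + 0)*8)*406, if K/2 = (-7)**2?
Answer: -8932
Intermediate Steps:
K = 98 (K = 2*(-7)**2 = 2*49 = 98)
(K + (-15 + 0)*8)*406 = (98 + (-15 + 0)*8)*406 = (98 - 15*8)*406 = (98 - 120)*406 = -22*406 = -8932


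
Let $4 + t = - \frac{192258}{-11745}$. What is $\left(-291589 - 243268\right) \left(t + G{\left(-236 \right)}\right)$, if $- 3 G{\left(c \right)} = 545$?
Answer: $\frac{118167561581}{1305} \approx 9.055 \cdot 10^{7}$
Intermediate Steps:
$G{\left(c \right)} = - \frac{545}{3}$ ($G{\left(c \right)} = \left(- \frac{1}{3}\right) 545 = - \frac{545}{3}$)
$t = \frac{16142}{1305}$ ($t = -4 - \frac{192258}{-11745} = -4 - - \frac{21362}{1305} = -4 + \frac{21362}{1305} = \frac{16142}{1305} \approx 12.369$)
$\left(-291589 - 243268\right) \left(t + G{\left(-236 \right)}\right) = \left(-291589 - 243268\right) \left(\frac{16142}{1305} - \frac{545}{3}\right) = \left(-534857\right) \left(- \frac{220933}{1305}\right) = \frac{118167561581}{1305}$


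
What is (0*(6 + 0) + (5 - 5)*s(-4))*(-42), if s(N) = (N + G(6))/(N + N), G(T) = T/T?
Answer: 0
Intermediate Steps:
G(T) = 1
s(N) = (1 + N)/(2*N) (s(N) = (N + 1)/(N + N) = (1 + N)/((2*N)) = (1 + N)*(1/(2*N)) = (1 + N)/(2*N))
(0*(6 + 0) + (5 - 5)*s(-4))*(-42) = (0*(6 + 0) + (5 - 5)*((½)*(1 - 4)/(-4)))*(-42) = (0*6 + 0*((½)*(-¼)*(-3)))*(-42) = (0 + 0*(3/8))*(-42) = (0 + 0)*(-42) = 0*(-42) = 0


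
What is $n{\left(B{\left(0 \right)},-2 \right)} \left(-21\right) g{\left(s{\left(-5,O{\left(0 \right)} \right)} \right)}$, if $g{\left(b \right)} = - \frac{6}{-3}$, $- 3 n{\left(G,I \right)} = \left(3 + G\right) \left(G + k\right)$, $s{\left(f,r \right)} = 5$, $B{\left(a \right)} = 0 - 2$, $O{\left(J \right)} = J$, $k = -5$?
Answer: $-98$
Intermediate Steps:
$B{\left(a \right)} = -2$
$n{\left(G,I \right)} = - \frac{\left(-5 + G\right) \left(3 + G\right)}{3}$ ($n{\left(G,I \right)} = - \frac{\left(3 + G\right) \left(G - 5\right)}{3} = - \frac{\left(3 + G\right) \left(-5 + G\right)}{3} = - \frac{\left(-5 + G\right) \left(3 + G\right)}{3}$)
$g{\left(b \right)} = 2$ ($g{\left(b \right)} = \left(-6\right) \left(- \frac{1}{3}\right) = 2$)
$n{\left(B{\left(0 \right)},-2 \right)} \left(-21\right) g{\left(s{\left(-5,O{\left(0 \right)} \right)} \right)} = \left(5 - \frac{\left(-2\right)^{2}}{3} + \frac{2}{3} \left(-2\right)\right) \left(-21\right) 2 = \left(5 - \frac{4}{3} - \frac{4}{3}\right) \left(-21\right) 2 = \frac{7}{3} \left(-21\right) 2 = \left(-49\right) 2 = -98$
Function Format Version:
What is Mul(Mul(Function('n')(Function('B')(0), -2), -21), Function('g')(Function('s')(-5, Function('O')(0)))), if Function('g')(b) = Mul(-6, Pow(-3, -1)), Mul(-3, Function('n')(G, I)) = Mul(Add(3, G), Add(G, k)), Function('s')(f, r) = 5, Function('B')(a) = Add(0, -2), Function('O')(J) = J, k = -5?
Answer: -98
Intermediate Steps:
Function('B')(a) = -2
Function('n')(G, I) = Mul(Rational(-1, 3), Add(-5, G), Add(3, G)) (Function('n')(G, I) = Mul(Rational(-1, 3), Mul(Add(3, G), Add(G, -5))) = Mul(Rational(-1, 3), Mul(Add(3, G), Add(-5, G))) = Mul(Rational(-1, 3), Mul(Add(-5, G), Add(3, G))) = Mul(Rational(-1, 3), Add(-5, G), Add(3, G)))
Function('g')(b) = 2 (Function('g')(b) = Mul(-6, Rational(-1, 3)) = 2)
Mul(Mul(Function('n')(Function('B')(0), -2), -21), Function('g')(Function('s')(-5, Function('O')(0)))) = Mul(Mul(Add(5, Mul(Rational(-1, 3), Pow(-2, 2)), Mul(Rational(2, 3), -2)), -21), 2) = Mul(Mul(Add(5, Mul(Rational(-1, 3), 4), Rational(-4, 3)), -21), 2) = Mul(Mul(Add(5, Rational(-4, 3), Rational(-4, 3)), -21), 2) = Mul(Mul(Rational(7, 3), -21), 2) = Mul(-49, 2) = -98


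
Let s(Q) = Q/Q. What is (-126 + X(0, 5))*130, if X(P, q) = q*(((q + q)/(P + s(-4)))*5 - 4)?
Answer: 13520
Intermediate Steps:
s(Q) = 1
X(P, q) = q*(-4 + 10*q/(1 + P)) (X(P, q) = q*(((q + q)/(P + 1))*5 - 4) = q*(((2*q)/(1 + P))*5 - 4) = q*((2*q/(1 + P))*5 - 4) = q*(10*q/(1 + P) - 4) = q*(-4 + 10*q/(1 + P)))
(-126 + X(0, 5))*130 = (-126 + 2*5*(-2 - 2*0 + 5*5)/(1 + 0))*130 = (-126 + 2*5*(-2 + 0 + 25)/1)*130 = (-126 + 2*5*1*23)*130 = (-126 + 230)*130 = 104*130 = 13520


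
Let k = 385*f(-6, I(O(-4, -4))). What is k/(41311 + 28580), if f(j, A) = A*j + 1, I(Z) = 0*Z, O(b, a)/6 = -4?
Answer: 385/69891 ≈ 0.0055086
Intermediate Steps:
O(b, a) = -24 (O(b, a) = 6*(-4) = -24)
I(Z) = 0
f(j, A) = 1 + A*j
k = 385 (k = 385*(1 + 0*(-6)) = 385*(1 + 0) = 385*1 = 385)
k/(41311 + 28580) = 385/(41311 + 28580) = 385/69891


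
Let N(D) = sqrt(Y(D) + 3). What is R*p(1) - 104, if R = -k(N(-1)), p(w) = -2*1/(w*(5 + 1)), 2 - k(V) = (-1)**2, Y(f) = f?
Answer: -311/3 ≈ -103.67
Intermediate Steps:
N(D) = sqrt(3 + D) (N(D) = sqrt(D + 3) = sqrt(3 + D))
k(V) = 1 (k(V) = 2 - 1*(-1)**2 = 2 - 1*1 = 2 - 1 = 1)
p(w) = -1/(3*w) (p(w) = -2*1/(6*w) = -1/(3*w))
R = -1 (R = -1*1 = -1)
R*p(1) - 104 = -(-1)/(3*1) - 104 = -(-1)/3 - 104 = -1*(-1/3) - 104 = 1/3 - 104 = -311/3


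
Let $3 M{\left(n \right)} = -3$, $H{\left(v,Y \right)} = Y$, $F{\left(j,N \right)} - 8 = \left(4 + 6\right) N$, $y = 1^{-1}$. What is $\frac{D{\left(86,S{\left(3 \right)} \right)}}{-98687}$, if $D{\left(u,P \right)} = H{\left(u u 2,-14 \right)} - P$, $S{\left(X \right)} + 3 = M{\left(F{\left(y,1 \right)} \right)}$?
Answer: $\frac{10}{98687} \approx 0.00010133$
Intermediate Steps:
$y = 1$
$F{\left(j,N \right)} = 8 + 10 N$ ($F{\left(j,N \right)} = 8 + \left(4 + 6\right) N = 8 + 10 N$)
$M{\left(n \right)} = -1$ ($M{\left(n \right)} = \frac{1}{3} \left(-3\right) = -1$)
$S{\left(X \right)} = -4$ ($S{\left(X \right)} = -3 - 1 = -4$)
$D{\left(u,P \right)} = -14 - P$
$\frac{D{\left(86,S{\left(3 \right)} \right)}}{-98687} = \frac{-14 - -4}{-98687} = \left(-14 + 4\right) \left(- \frac{1}{98687}\right) = \left(-10\right) \left(- \frac{1}{98687}\right) = \frac{10}{98687}$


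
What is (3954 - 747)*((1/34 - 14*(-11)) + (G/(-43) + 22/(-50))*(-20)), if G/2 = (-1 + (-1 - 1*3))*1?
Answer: 3708199581/7310 ≈ 5.0728e+5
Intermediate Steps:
G = -10 (G = 2*((-1 + (-1 - 1*3))*1) = 2*((-1 + (-1 - 3))*1) = 2*((-1 - 4)*1) = 2*(-5*1) = 2*(-5) = -10)
(3954 - 747)*((1/34 - 14*(-11)) + (G/(-43) + 22/(-50))*(-20)) = (3954 - 747)*((1/34 - 14*(-11)) + (-10/(-43) + 22/(-50))*(-20)) = 3207*((1/34 + 154) + (-10*(-1/43) + 22*(-1/50))*(-20)) = 3207*(5237/34 + (10/43 - 11/25)*(-20)) = 3207*(5237/34 - 223/1075*(-20)) = 3207*(5237/34 + 892/215) = 3207*(1156283/7310) = 3708199581/7310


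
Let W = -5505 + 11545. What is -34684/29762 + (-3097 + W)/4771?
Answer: -1693213/3086837 ≈ -0.54853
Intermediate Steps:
W = 6040
-34684/29762 + (-3097 + W)/4771 = -34684/29762 + (-3097 + 6040)/4771 = -34684*1/29762 + 2943*(1/4771) = -754/647 + 2943/4771 = -1693213/3086837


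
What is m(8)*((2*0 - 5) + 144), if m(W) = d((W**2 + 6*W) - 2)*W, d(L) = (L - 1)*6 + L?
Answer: 849568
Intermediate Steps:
d(L) = -6 + 7*L (d(L) = (-1 + L)*6 + L = (-6 + 6*L) + L = -6 + 7*L)
m(W) = W*(-20 + 7*W**2 + 42*W) (m(W) = (-6 + 7*((W**2 + 6*W) - 2))*W = (-6 + 7*(-2 + W**2 + 6*W))*W = (-6 + (-14 + 7*W**2 + 42*W))*W = (-20 + 7*W**2 + 42*W)*W = W*(-20 + 7*W**2 + 42*W))
m(8)*((2*0 - 5) + 144) = (8*(-20 + 7*8**2 + 42*8))*((2*0 - 5) + 144) = (8*(-20 + 7*64 + 336))*((0 - 5) + 144) = (8*(-20 + 448 + 336))*(-5 + 144) = (8*764)*139 = 6112*139 = 849568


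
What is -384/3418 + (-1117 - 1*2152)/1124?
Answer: -5802529/1920916 ≈ -3.0207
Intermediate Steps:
-384/3418 + (-1117 - 1*2152)/1124 = -384*1/3418 + (-1117 - 2152)*(1/1124) = -192/1709 - 3269*1/1124 = -192/1709 - 3269/1124 = -5802529/1920916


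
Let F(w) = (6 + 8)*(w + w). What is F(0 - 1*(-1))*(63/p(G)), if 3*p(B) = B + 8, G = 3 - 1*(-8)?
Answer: 5292/19 ≈ 278.53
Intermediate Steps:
G = 11 (G = 3 + 8 = 11)
F(w) = 28*w (F(w) = 14*(2*w) = 28*w)
p(B) = 8/3 + B/3 (p(B) = (B + 8)/3 = (8 + B)/3 = 8/3 + B/3)
F(0 - 1*(-1))*(63/p(G)) = (28*(0 - 1*(-1)))*(63/(8/3 + (1/3)*11)) = (28*(0 + 1))*(63/(8/3 + 11/3)) = (28*1)*(63/(19/3)) = 28*(63*(3/19)) = 28*(189/19) = 5292/19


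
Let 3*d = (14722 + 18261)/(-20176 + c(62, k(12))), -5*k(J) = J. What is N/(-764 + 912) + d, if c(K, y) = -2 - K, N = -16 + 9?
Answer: -1326631/2246640 ≈ -0.59050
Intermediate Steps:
k(J) = -J/5
N = -7
d = -32983/60720 (d = ((14722 + 18261)/(-20176 + (-2 - 1*62)))/3 = (32983/(-20176 + (-2 - 62)))/3 = (32983/(-20176 - 64))/3 = (32983/(-20240))/3 = (32983*(-1/20240))/3 = (⅓)*(-32983/20240) = -32983/60720 ≈ -0.54320)
N/(-764 + 912) + d = -7/(-764 + 912) - 32983/60720 = -7/148 - 32983/60720 = -1326631/2246640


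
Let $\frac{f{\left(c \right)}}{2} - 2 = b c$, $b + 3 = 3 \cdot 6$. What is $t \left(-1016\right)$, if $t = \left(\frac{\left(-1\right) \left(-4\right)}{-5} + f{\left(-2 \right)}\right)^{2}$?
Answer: $- \frac{81946496}{25} \approx -3.2779 \cdot 10^{6}$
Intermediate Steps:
$b = 15$ ($b = -3 + 3 \cdot 6 = -3 + 18 = 15$)
$f{\left(c \right)} = 4 + 30 c$ ($f{\left(c \right)} = 4 + 2 \cdot 15 c = 4 + 30 c$)
$t = \frac{80656}{25}$ ($t = \left(\frac{\left(-1\right) \left(-4\right)}{-5} + \left(4 + 30 \left(-2\right)\right)\right)^{2} = \left(4 \left(- \frac{1}{5}\right) + \left(4 - 60\right)\right)^{2} = \left(- \frac{4}{5} - 56\right)^{2} = \left(- \frac{284}{5}\right)^{2} = \frac{80656}{25} \approx 3226.2$)
$t \left(-1016\right) = \frac{80656}{25} \left(-1016\right) = - \frac{81946496}{25}$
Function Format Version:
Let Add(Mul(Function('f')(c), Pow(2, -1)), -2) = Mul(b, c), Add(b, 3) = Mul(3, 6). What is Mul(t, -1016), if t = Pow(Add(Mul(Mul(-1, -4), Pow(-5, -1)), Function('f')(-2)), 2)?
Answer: Rational(-81946496, 25) ≈ -3.2779e+6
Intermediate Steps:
b = 15 (b = Add(-3, Mul(3, 6)) = Add(-3, 18) = 15)
Function('f')(c) = Add(4, Mul(30, c)) (Function('f')(c) = Add(4, Mul(2, Mul(15, c))) = Add(4, Mul(30, c)))
t = Rational(80656, 25) (t = Pow(Add(Mul(Mul(-1, -4), Pow(-5, -1)), Add(4, Mul(30, -2))), 2) = Pow(Add(Mul(4, Rational(-1, 5)), Add(4, -60)), 2) = Pow(Add(Rational(-4, 5), -56), 2) = Pow(Rational(-284, 5), 2) = Rational(80656, 25) ≈ 3226.2)
Mul(t, -1016) = Mul(Rational(80656, 25), -1016) = Rational(-81946496, 25)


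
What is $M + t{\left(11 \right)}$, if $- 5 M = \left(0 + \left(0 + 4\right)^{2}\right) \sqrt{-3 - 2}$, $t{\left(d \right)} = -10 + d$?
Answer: $1 - \frac{16 i \sqrt{5}}{5} \approx 1.0 - 7.1554 i$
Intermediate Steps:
$M = - \frac{16 i \sqrt{5}}{5}$ ($M = - \frac{\left(0 + \left(0 + 4\right)^{2}\right) \sqrt{-3 - 2}}{5} = - \frac{\left(0 + 4^{2}\right) \sqrt{-5}}{5} = - \frac{\left(0 + 16\right) i \sqrt{5}}{5} = - \frac{16 i \sqrt{5}}{5} \approx - 7.1554 i$)
$M + t{\left(11 \right)} = - \frac{16 i \sqrt{5}}{5} + \left(-10 + 11\right) = - \frac{16 i \sqrt{5}}{5} + 1 = 1 - \frac{16 i \sqrt{5}}{5}$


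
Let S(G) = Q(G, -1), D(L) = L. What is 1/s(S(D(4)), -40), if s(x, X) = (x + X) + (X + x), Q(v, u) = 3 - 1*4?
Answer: -1/82 ≈ -0.012195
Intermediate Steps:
Q(v, u) = -1 (Q(v, u) = 3 - 4 = -1)
S(G) = -1
s(x, X) = 2*X + 2*x (s(x, X) = (X + x) + (X + x) = 2*X + 2*x)
1/s(S(D(4)), -40) = 1/(2*(-40) + 2*(-1)) = 1/(-80 - 2) = 1/(-82) = -1/82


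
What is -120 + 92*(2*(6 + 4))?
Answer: 1720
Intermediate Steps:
-120 + 92*(2*(6 + 4)) = -120 + 92*(2*10) = -120 + 92*20 = -120 + 1840 = 1720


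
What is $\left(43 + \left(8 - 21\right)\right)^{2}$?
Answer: $900$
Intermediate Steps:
$\left(43 + \left(8 - 21\right)\right)^{2} = \left(43 - 13\right)^{2} = 30^{2} = 900$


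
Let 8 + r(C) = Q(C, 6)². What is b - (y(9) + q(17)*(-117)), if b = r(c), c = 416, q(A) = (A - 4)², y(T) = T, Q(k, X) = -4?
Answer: 19772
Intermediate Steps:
q(A) = (-4 + A)²
r(C) = 8 (r(C) = -8 + (-4)² = -8 + 16 = 8)
b = 8
b - (y(9) + q(17)*(-117)) = 8 - (9 + (-4 + 17)²*(-117)) = 8 - (9 + 13²*(-117)) = 8 - (9 + 169*(-117)) = 8 - (9 - 19773) = 8 - 1*(-19764) = 8 + 19764 = 19772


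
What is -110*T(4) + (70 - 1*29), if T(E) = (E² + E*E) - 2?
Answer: -3259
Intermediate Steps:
T(E) = -2 + 2*E² (T(E) = (E² + E²) - 2 = 2*E² - 2 = -2 + 2*E²)
-110*T(4) + (70 - 1*29) = -110*(-2 + 2*4²) + (70 - 1*29) = -110*(-2 + 2*16) + (70 - 29) = -110*(-2 + 32) + 41 = -110*30 + 41 = -3300 + 41 = -3259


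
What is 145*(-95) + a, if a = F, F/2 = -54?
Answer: -13883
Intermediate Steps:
F = -108 (F = 2*(-54) = -108)
a = -108
145*(-95) + a = 145*(-95) - 108 = -13775 - 108 = -13883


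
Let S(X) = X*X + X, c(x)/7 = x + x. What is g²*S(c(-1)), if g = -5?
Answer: 4550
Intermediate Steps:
c(x) = 14*x (c(x) = 7*(x + x) = 7*(2*x) = 14*x)
S(X) = X + X² (S(X) = X² + X = X + X²)
g²*S(c(-1)) = (-5)²*((14*(-1))*(1 + 14*(-1))) = 25*(-14*(1 - 14)) = 25*(-14*(-13)) = 25*182 = 4550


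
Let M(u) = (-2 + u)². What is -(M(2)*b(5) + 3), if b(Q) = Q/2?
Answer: -3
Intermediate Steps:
b(Q) = Q/2 (b(Q) = Q*(½) = Q/2)
-(M(2)*b(5) + 3) = -((-2 + 2)²*((½)*5) + 3) = -(0²*(5/2) + 3) = -(0*(5/2) + 3) = -(0 + 3) = -1*3 = -3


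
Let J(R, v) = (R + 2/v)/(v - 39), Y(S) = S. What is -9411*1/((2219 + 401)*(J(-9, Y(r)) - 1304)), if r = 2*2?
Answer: 21959/7970302 ≈ 0.0027551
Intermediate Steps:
r = 4
J(R, v) = (R + 2/v)/(-39 + v)
-9411*1/((2219 + 401)*(J(-9, Y(r)) - 1304)) = -9411*1/((2219 + 401)*((2 - 9*4)/(4*(-39 + 4)) - 1304)) = -9411*1/(2620*((¼)*(2 - 36)/(-35) - 1304)) = -9411*1/(2620*((¼)*(-1/35)*(-34) - 1304)) = -9411*1/(2620*(17/70 - 1304)) = -9411/((-91263/70*2620)) = -9411/(-23910906/7) = -9411*(-7/23910906) = 21959/7970302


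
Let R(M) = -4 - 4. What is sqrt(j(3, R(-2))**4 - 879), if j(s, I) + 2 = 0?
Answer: I*sqrt(863) ≈ 29.377*I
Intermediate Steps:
R(M) = -8
j(s, I) = -2 (j(s, I) = -2 + 0 = -2)
sqrt(j(3, R(-2))**4 - 879) = sqrt((-2)**4 - 879) = sqrt(16 - 879) = sqrt(-863) = I*sqrt(863)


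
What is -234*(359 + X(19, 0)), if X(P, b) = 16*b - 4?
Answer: -83070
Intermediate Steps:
X(P, b) = -4 + 16*b
-234*(359 + X(19, 0)) = -234*(359 + (-4 + 16*0)) = -234*(359 + (-4 + 0)) = -234*(359 - 4) = -234*355 = -83070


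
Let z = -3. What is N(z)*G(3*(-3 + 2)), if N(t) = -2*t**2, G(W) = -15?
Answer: 270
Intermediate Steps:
N(z)*G(3*(-3 + 2)) = -2*(-3)**2*(-15) = -2*9*(-15) = -18*(-15) = 270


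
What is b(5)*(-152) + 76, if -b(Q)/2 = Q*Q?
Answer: 7676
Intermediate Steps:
b(Q) = -2*Q**2 (b(Q) = -2*Q*Q = -2*Q**2)
b(5)*(-152) + 76 = -2*5**2*(-152) + 76 = -2*25*(-152) + 76 = -50*(-152) + 76 = 7600 + 76 = 7676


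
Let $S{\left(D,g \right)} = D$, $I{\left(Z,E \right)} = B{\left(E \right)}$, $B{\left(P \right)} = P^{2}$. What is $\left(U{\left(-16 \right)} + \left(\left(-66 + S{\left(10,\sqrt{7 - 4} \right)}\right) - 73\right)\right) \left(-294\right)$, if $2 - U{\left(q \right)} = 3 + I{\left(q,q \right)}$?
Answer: $113484$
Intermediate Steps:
$I{\left(Z,E \right)} = E^{2}$
$U{\left(q \right)} = -1 - q^{2}$ ($U{\left(q \right)} = 2 - \left(3 + q^{2}\right) = -1 - q^{2}$)
$\left(U{\left(-16 \right)} + \left(\left(-66 + S{\left(10,\sqrt{7 - 4} \right)}\right) - 73\right)\right) \left(-294\right) = \left(\left(-1 - \left(-16\right)^{2}\right) + \left(\left(-66 + 10\right) - 73\right)\right) \left(-294\right) = \left(\left(-1 - 256\right) - 129\right) \left(-294\right) = \left(-257 - 129\right) \left(-294\right) = \left(-386\right) \left(-294\right) = 113484$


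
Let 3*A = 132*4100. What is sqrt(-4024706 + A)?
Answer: I*sqrt(3844306) ≈ 1960.7*I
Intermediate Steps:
A = 180400 (A = (132*4100)/3 = (1/3)*541200 = 180400)
sqrt(-4024706 + A) = sqrt(-4024706 + 180400) = sqrt(-3844306) = I*sqrt(3844306)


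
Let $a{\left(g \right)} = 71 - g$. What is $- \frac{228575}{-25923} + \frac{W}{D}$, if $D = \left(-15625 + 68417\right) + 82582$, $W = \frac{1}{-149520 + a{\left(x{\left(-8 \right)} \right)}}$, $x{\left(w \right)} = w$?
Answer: $\frac{4624169607838127}{524433331487082} \approx 8.8175$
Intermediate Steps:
$W = - \frac{1}{149441}$ ($W = \frac{1}{-149520 + \left(71 - -8\right)} = \frac{1}{-149520 + \left(71 + 8\right)} = \frac{1}{-149520 + 79} = \frac{1}{-149441} = - \frac{1}{149441} \approx -6.6916 \cdot 10^{-6}$)
$D = 135374$ ($D = 52792 + 82582 = 135374$)
$- \frac{228575}{-25923} + \frac{W}{D} = - \frac{228575}{-25923} - \frac{1}{149441 \cdot 135374} = \left(-228575\right) \left(- \frac{1}{25923}\right) - \frac{1}{20230425934} = \frac{228575}{25923} - \frac{1}{20230425934} = \frac{4624169607838127}{524433331487082}$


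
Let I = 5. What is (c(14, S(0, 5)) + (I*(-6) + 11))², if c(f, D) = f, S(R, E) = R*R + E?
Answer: 25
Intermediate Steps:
S(R, E) = E + R² (S(R, E) = R² + E = E + R²)
(c(14, S(0, 5)) + (I*(-6) + 11))² = (14 + (5*(-6) + 11))² = (14 + (-30 + 11))² = (14 - 19)² = (-5)² = 25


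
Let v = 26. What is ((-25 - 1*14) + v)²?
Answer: 169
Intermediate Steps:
((-25 - 1*14) + v)² = ((-25 - 1*14) + 26)² = ((-25 - 14) + 26)² = (-39 + 26)² = (-13)² = 169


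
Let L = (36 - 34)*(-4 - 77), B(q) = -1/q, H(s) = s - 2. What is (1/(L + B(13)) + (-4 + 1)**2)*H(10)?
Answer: 151600/2107 ≈ 71.951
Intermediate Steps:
H(s) = -2 + s
L = -162 (L = 2*(-81) = -162)
(1/(L + B(13)) + (-4 + 1)**2)*H(10) = (1/(-162 - 1/13) + (-4 + 1)**2)*(-2 + 10) = (1/(-162 - 1*1/13) + (-3)**2)*8 = (1/(-162 - 1/13) + 9)*8 = (1/(-2107/13) + 9)*8 = (-13/2107 + 9)*8 = (18950/2107)*8 = 151600/2107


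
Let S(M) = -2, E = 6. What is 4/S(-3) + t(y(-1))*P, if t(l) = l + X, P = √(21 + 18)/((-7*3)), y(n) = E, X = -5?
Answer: -2 - √39/21 ≈ -2.2974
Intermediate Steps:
y(n) = 6
P = -√39/21 (P = √39/(-21) = √39*(-1/21) = -√39/21 ≈ -0.29738)
t(l) = -5 + l (t(l) = l - 5 = -5 + l)
4/S(-3) + t(y(-1))*P = 4/(-2) + (-5 + 6)*(-√39/21) = 4*(-½) + 1*(-√39/21) = -2 - √39/21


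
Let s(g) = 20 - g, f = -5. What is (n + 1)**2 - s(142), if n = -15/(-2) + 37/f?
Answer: 12321/100 ≈ 123.21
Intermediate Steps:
n = 1/10 (n = -15/(-2) + 37/(-5) = -15*(-1/2) + 37*(-1/5) = 15/2 - 37/5 = 1/10 ≈ 0.10000)
(n + 1)**2 - s(142) = (1/10 + 1)**2 - (20 - 1*142) = (11/10)**2 - (20 - 142) = 121/100 - 1*(-122) = 121/100 + 122 = 12321/100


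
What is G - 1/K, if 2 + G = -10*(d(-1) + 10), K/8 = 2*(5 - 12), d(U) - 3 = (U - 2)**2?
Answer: -24863/112 ≈ -221.99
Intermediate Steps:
d(U) = 3 + (-2 + U)**2 (d(U) = 3 + (U - 2)**2 = 3 + (-2 + U)**2)
K = -112 (K = 8*(2*(5 - 12)) = 8*(2*(-7)) = 8*(-14) = -112)
G = -222 (G = -2 - 10*((3 + (-2 - 1)**2) + 10) = -2 - 10*((3 + (-3)**2) + 10) = -2 - 10*((3 + 9) + 10) = -2 - 10*(12 + 10) = -2 - 10*22 = -2 - 220 = -222)
G - 1/K = -222 - 1/(-112) = -222 - 1*(-1/112) = -222 + 1/112 = -24863/112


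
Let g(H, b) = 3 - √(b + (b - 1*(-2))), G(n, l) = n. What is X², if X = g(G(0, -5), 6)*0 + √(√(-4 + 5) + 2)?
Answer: 3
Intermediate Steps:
g(H, b) = 3 - √(2 + 2*b) (g(H, b) = 3 - √(b + (b + 2)) = 3 - √(b + (2 + b)) = 3 - √(2 + 2*b))
X = √3 (X = (3 - √(2 + 2*6))*0 + √(√(-4 + 5) + 2) = (3 - √(2 + 12))*0 + √(√1 + 2) = (3 - √14)*0 + √(1 + 2) = 0 + √3 = √3 ≈ 1.7320)
X² = (√3)² = 3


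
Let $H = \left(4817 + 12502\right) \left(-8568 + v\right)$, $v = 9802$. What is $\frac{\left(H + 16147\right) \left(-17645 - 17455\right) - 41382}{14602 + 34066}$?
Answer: $- \frac{375355787841}{24334} \approx -1.5425 \cdot 10^{7}$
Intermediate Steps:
$H = 21371646$ ($H = \left(4817 + 12502\right) \left(-8568 + 9802\right) = 17319 \cdot 1234 = 21371646$)
$\frac{\left(H + 16147\right) \left(-17645 - 17455\right) - 41382}{14602 + 34066} = \frac{\left(21371646 + 16147\right) \left(-17645 - 17455\right) - 41382}{14602 + 34066} = \frac{21387793 \left(-35100\right) - 41382}{48668} = \left(-750711534300 - 41382\right) \frac{1}{48668} = \left(-750711575682\right) \frac{1}{48668} = - \frac{375355787841}{24334}$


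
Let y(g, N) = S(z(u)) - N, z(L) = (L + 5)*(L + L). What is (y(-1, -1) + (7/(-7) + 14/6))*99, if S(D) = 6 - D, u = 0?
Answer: 825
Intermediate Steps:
z(L) = 2*L*(5 + L) (z(L) = (5 + L)*(2*L) = 2*L*(5 + L))
y(g, N) = 6 - N (y(g, N) = (6 - 2*0*(5 + 0)) - N = (6 - 2*0*5) - N = (6 - 1*0) - N = (6 + 0) - N = 6 - N)
(y(-1, -1) + (7/(-7) + 14/6))*99 = ((6 - 1*(-1)) + (7/(-7) + 14/6))*99 = ((6 + 1) + (7*(-⅐) + 14*(⅙)))*99 = (7 + (-1 + 7/3))*99 = (7 + 4/3)*99 = (25/3)*99 = 825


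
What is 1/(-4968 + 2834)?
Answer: -1/2134 ≈ -0.00046860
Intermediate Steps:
1/(-4968 + 2834) = 1/(-2134) = -1/2134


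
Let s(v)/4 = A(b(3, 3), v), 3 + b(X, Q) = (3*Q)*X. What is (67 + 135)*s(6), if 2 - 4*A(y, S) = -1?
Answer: 606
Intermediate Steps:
b(X, Q) = -3 + 3*Q*X (b(X, Q) = -3 + (3*Q)*X = -3 + 3*Q*X)
A(y, S) = 3/4 (A(y, S) = 1/2 - 1/4*(-1) = 1/2 + 1/4 = 3/4)
s(v) = 3 (s(v) = 4*(3/4) = 3)
(67 + 135)*s(6) = (67 + 135)*3 = 202*3 = 606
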